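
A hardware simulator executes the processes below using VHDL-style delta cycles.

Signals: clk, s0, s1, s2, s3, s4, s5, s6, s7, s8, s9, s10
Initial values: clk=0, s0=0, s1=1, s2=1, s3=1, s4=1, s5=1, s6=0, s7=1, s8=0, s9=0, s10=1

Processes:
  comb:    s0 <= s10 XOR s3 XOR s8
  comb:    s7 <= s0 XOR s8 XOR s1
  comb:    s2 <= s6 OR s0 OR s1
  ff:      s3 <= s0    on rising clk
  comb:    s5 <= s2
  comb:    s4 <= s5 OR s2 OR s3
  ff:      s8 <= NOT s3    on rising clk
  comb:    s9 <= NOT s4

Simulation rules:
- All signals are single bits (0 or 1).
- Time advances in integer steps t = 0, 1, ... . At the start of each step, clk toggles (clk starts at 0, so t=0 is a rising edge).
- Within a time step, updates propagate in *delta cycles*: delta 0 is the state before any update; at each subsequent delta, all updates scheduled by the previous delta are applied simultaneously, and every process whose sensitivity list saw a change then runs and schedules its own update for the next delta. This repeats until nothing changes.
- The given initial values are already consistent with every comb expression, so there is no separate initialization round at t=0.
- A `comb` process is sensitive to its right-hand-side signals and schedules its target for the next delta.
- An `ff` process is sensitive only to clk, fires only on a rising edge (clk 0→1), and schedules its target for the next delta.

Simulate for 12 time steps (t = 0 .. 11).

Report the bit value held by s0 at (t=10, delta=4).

0

[bits: s8,s10,s4,s3,s7,s9,clk,s5,s0,s2,s6,s1]
t=0: Δ0=011110010101 Δ1=011110110101 Δ2=011010110101 Δ3=011010111101 Δ4=011000111101 | 4Δ
t=1: Δ0=011000111101 Δ1=011000011101 | 1Δ
t=2: Δ0=011000011101 Δ1=011000111101 Δ2=111100111101 Δ3=111110111101 | 3Δ
t=3: Δ0=111110111101 Δ1=111110011101 | 1Δ
t=4: Δ0=111110011101 Δ1=111110111101 Δ2=011110111101 Δ3=011100110101 Δ4=011110110101 | 4Δ
t=5: Δ0=011110110101 Δ1=011110010101 | 1Δ
t=6: Δ0=011110010101 Δ1=011110110101 Δ2=011010110101 Δ3=011010111101 Δ4=011000111101 | 4Δ
t=7: Δ0=011000111101 Δ1=011000011101 | 1Δ
t=8: Δ0=011000011101 Δ1=011000111101 Δ2=111100111101 Δ3=111110111101 | 3Δ
t=9: Δ0=111110111101 Δ1=111110011101 | 1Δ
t=10: Δ0=111110011101 Δ1=111110111101 Δ2=011110111101 Δ3=011100110101 Δ4=011110110101 | 4Δ
t=11: Δ0=011110110101 Δ1=011110010101 | 1Δ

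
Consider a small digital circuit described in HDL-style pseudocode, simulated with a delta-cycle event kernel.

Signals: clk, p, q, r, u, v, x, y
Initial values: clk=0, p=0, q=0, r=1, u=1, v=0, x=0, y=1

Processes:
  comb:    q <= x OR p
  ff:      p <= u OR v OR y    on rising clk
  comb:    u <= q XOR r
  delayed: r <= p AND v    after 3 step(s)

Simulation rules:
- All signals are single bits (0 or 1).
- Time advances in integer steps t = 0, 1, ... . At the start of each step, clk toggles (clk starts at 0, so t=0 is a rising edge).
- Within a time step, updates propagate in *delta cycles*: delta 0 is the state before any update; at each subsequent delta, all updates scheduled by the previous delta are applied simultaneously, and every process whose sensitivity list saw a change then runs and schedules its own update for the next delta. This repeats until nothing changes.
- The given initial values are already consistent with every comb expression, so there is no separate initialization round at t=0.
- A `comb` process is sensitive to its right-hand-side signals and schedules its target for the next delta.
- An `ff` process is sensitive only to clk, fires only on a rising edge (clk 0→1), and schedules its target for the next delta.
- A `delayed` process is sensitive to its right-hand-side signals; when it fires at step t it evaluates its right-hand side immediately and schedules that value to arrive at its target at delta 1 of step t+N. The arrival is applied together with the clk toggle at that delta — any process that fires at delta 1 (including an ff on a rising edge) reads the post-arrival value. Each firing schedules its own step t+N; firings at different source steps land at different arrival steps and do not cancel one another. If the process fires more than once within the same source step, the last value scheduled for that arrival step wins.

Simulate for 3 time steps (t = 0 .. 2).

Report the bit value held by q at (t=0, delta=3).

[bits: q,v,x,y,u,r,clk,p]
t=0: Δ0=00011100 Δ1=00011110 Δ2=00011111 Δ3=10011111 Δ4=10010111 | 4Δ
t=1: Δ0=10010111 Δ1=10010101 | 1Δ
t=2: Δ0=10010101 Δ1=10010111 | 1Δ

1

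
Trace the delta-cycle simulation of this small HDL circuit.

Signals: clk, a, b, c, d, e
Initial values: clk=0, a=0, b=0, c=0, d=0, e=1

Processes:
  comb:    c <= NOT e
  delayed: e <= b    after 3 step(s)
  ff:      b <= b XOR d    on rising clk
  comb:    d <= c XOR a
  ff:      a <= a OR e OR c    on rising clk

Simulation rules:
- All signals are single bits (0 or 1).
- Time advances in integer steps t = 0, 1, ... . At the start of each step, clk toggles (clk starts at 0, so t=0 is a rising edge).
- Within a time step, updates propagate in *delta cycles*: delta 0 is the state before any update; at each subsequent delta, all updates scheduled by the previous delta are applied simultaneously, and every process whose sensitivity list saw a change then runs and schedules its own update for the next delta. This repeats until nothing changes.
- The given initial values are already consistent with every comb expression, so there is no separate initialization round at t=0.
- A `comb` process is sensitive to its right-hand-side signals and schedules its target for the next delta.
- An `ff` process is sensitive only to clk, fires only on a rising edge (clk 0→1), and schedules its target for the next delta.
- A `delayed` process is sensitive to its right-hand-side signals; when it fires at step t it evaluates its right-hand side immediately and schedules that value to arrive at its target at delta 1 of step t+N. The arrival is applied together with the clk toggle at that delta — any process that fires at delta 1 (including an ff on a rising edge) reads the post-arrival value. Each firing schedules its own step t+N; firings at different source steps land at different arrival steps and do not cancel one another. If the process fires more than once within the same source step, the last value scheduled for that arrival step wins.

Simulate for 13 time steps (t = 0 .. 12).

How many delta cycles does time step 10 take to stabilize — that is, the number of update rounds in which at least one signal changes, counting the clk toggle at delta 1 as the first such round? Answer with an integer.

[bits: c,e,d,a,b,clk]
t=0: Δ0=010000 Δ1=010001 Δ2=010101 Δ3=011101 | 3Δ
t=1: Δ0=011101 Δ1=011100 | 1Δ
t=2: Δ0=011100 Δ1=011101 Δ2=011111 | 2Δ
t=3: Δ0=011111 Δ1=011110 | 1Δ
t=4: Δ0=011110 Δ1=011111 Δ2=011101 | 2Δ
t=5: Δ0=011101 Δ1=011100 | 1Δ
t=6: Δ0=011100 Δ1=011101 Δ2=011111 | 2Δ
t=7: Δ0=011111 Δ1=001110 Δ2=101110 Δ3=100110 | 3Δ
t=8: Δ0=100110 Δ1=100111 | 1Δ
t=9: Δ0=100111 Δ1=110110 Δ2=010110 Δ3=011110 | 3Δ
t=10: Δ0=011110 Δ1=011111 Δ2=011101 | 2Δ
t=11: Δ0=011101 Δ1=011100 | 1Δ
t=12: Δ0=011100 Δ1=011101 Δ2=011111 | 2Δ

2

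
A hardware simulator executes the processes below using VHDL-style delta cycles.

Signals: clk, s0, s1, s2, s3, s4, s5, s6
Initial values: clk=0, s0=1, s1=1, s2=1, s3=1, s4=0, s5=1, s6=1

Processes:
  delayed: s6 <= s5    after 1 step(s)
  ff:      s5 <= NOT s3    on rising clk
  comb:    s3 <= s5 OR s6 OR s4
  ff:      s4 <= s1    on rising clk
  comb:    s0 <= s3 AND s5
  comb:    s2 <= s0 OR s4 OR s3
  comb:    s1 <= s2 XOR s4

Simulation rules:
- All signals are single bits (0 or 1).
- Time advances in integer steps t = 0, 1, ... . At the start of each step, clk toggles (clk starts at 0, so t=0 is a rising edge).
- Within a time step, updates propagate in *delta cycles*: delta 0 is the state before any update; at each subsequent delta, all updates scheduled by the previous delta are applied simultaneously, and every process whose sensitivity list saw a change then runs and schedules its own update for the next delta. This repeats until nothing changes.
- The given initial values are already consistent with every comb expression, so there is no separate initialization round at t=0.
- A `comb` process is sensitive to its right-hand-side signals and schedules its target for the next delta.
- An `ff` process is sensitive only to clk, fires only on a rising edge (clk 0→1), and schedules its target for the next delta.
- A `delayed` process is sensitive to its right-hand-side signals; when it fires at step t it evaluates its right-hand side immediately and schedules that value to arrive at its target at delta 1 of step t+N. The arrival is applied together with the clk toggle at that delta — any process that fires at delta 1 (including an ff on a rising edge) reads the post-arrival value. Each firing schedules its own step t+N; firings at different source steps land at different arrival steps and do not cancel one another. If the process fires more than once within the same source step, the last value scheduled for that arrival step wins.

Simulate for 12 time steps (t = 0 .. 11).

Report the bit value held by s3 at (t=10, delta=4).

1

[bits: s1,s5,s2,s4,s0,s6,s3,clk]
t=0: Δ0=11101110 Δ1=11101111 Δ2=10111111 Δ3=00110111 | 3Δ
t=1: Δ0=00110111 Δ1=00110010 | 1Δ
t=2: Δ0=00110010 Δ1=00110011 Δ2=00100011 Δ3=10100001 Δ4=10000001 Δ5=00000001 | 5Δ
t=3: Δ0=00000001 Δ1=00000000 | 1Δ
t=4: Δ0=00000000 Δ1=00000001 Δ2=01000001 Δ3=01000011 Δ4=01101011 Δ5=11101011 | 5Δ
t=5: Δ0=11101011 Δ1=11101110 | 1Δ
t=6: Δ0=11101110 Δ1=11101111 Δ2=10111111 Δ3=00110111 | 3Δ
t=7: Δ0=00110111 Δ1=00110010 | 1Δ
t=8: Δ0=00110010 Δ1=00110011 Δ2=00100011 Δ3=10100001 Δ4=10000001 Δ5=00000001 | 5Δ
t=9: Δ0=00000001 Δ1=00000000 | 1Δ
t=10: Δ0=00000000 Δ1=00000001 Δ2=01000001 Δ3=01000011 Δ4=01101011 Δ5=11101011 | 5Δ
t=11: Δ0=11101011 Δ1=11101110 | 1Δ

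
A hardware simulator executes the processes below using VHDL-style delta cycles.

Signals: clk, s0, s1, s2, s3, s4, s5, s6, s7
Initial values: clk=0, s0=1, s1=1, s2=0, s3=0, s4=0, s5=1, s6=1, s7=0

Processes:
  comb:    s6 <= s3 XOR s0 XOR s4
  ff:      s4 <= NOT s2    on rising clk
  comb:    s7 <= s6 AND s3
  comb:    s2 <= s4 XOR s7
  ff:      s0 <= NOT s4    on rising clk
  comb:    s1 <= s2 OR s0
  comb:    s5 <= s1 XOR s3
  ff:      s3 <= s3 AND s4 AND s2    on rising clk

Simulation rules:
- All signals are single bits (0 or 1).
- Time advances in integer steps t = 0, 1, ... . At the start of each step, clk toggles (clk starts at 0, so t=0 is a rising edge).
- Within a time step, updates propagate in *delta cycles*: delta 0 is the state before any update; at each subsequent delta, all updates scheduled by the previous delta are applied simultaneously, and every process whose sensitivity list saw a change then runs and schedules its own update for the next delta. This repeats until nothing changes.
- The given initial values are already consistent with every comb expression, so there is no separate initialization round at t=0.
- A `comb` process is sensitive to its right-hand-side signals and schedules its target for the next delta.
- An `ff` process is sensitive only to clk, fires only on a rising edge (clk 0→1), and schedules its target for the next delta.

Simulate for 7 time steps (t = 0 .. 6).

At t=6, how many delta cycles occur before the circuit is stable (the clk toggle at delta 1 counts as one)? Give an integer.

5

t0.Δ0 s5=1 s4=0 s0=1 s2=0 s6=1 s7=0 s1=1 clk=0 s3=0
t0.Δ1 s5=1 s4=0 s0=1 s2=0 s6=1 s7=0 s1=1 clk=1 s3=0
t0.Δ2 s5=1 s4=1 s0=1 s2=0 s6=1 s7=0 s1=1 clk=1 s3=0
t0.Δ3 s5=1 s4=1 s0=1 s2=1 s6=0 s7=0 s1=1 clk=1 s3=0
t1.Δ0 s5=1 s4=1 s0=1 s2=1 s6=0 s7=0 s1=1 clk=1 s3=0
t1.Δ1 s5=1 s4=1 s0=1 s2=1 s6=0 s7=0 s1=1 clk=0 s3=0
t2.Δ0 s5=1 s4=1 s0=1 s2=1 s6=0 s7=0 s1=1 clk=0 s3=0
t2.Δ1 s5=1 s4=1 s0=1 s2=1 s6=0 s7=0 s1=1 clk=1 s3=0
t2.Δ2 s5=1 s4=0 s0=0 s2=1 s6=0 s7=0 s1=1 clk=1 s3=0
t2.Δ3 s5=1 s4=0 s0=0 s2=0 s6=0 s7=0 s1=1 clk=1 s3=0
t2.Δ4 s5=1 s4=0 s0=0 s2=0 s6=0 s7=0 s1=0 clk=1 s3=0
t2.Δ5 s5=0 s4=0 s0=0 s2=0 s6=0 s7=0 s1=0 clk=1 s3=0
t3.Δ0 s5=0 s4=0 s0=0 s2=0 s6=0 s7=0 s1=0 clk=1 s3=0
t3.Δ1 s5=0 s4=0 s0=0 s2=0 s6=0 s7=0 s1=0 clk=0 s3=0
t4.Δ0 s5=0 s4=0 s0=0 s2=0 s6=0 s7=0 s1=0 clk=0 s3=0
t4.Δ1 s5=0 s4=0 s0=0 s2=0 s6=0 s7=0 s1=0 clk=1 s3=0
t4.Δ2 s5=0 s4=1 s0=1 s2=0 s6=0 s7=0 s1=0 clk=1 s3=0
t4.Δ3 s5=0 s4=1 s0=1 s2=1 s6=0 s7=0 s1=1 clk=1 s3=0
t4.Δ4 s5=1 s4=1 s0=1 s2=1 s6=0 s7=0 s1=1 clk=1 s3=0
t5.Δ0 s5=1 s4=1 s0=1 s2=1 s6=0 s7=0 s1=1 clk=1 s3=0
t5.Δ1 s5=1 s4=1 s0=1 s2=1 s6=0 s7=0 s1=1 clk=0 s3=0
t6.Δ0 s5=1 s4=1 s0=1 s2=1 s6=0 s7=0 s1=1 clk=0 s3=0
t6.Δ1 s5=1 s4=1 s0=1 s2=1 s6=0 s7=0 s1=1 clk=1 s3=0
t6.Δ2 s5=1 s4=0 s0=0 s2=1 s6=0 s7=0 s1=1 clk=1 s3=0
t6.Δ3 s5=1 s4=0 s0=0 s2=0 s6=0 s7=0 s1=1 clk=1 s3=0
t6.Δ4 s5=1 s4=0 s0=0 s2=0 s6=0 s7=0 s1=0 clk=1 s3=0
t6.Δ5 s5=0 s4=0 s0=0 s2=0 s6=0 s7=0 s1=0 clk=1 s3=0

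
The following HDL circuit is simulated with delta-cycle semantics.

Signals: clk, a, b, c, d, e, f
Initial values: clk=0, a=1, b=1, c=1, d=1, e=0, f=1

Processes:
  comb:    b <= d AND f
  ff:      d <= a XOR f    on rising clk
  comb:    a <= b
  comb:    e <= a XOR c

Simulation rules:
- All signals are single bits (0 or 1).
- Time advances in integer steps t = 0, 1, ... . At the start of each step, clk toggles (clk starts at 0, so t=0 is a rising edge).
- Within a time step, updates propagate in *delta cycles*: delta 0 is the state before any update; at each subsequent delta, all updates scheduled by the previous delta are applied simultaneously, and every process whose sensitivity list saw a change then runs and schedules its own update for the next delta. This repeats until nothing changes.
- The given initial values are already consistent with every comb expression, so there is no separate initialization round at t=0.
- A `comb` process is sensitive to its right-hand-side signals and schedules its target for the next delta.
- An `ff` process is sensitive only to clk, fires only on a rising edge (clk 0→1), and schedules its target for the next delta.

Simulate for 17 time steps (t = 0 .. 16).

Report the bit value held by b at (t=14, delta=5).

[bits: c,e,a,f,clk,d,b]
t=0: Δ0=1011011 Δ1=1011111 Δ2=1011101 Δ3=1011100 Δ4=1001100 Δ5=1101100 | 5Δ
t=1: Δ0=1101100 Δ1=1101000 | 1Δ
t=2: Δ0=1101000 Δ1=1101100 Δ2=1101110 Δ3=1101111 Δ4=1111111 Δ5=1011111 | 5Δ
t=3: Δ0=1011111 Δ1=1011011 | 1Δ
t=4: Δ0=1011011 Δ1=1011111 Δ2=1011101 Δ3=1011100 Δ4=1001100 Δ5=1101100 | 5Δ
t=5: Δ0=1101100 Δ1=1101000 | 1Δ
t=6: Δ0=1101000 Δ1=1101100 Δ2=1101110 Δ3=1101111 Δ4=1111111 Δ5=1011111 | 5Δ
t=7: Δ0=1011111 Δ1=1011011 | 1Δ
t=8: Δ0=1011011 Δ1=1011111 Δ2=1011101 Δ3=1011100 Δ4=1001100 Δ5=1101100 | 5Δ
t=9: Δ0=1101100 Δ1=1101000 | 1Δ
t=10: Δ0=1101000 Δ1=1101100 Δ2=1101110 Δ3=1101111 Δ4=1111111 Δ5=1011111 | 5Δ
t=11: Δ0=1011111 Δ1=1011011 | 1Δ
t=12: Δ0=1011011 Δ1=1011111 Δ2=1011101 Δ3=1011100 Δ4=1001100 Δ5=1101100 | 5Δ
t=13: Δ0=1101100 Δ1=1101000 | 1Δ
t=14: Δ0=1101000 Δ1=1101100 Δ2=1101110 Δ3=1101111 Δ4=1111111 Δ5=1011111 | 5Δ
t=15: Δ0=1011111 Δ1=1011011 | 1Δ
t=16: Δ0=1011011 Δ1=1011111 Δ2=1011101 Δ3=1011100 Δ4=1001100 Δ5=1101100 | 5Δ

1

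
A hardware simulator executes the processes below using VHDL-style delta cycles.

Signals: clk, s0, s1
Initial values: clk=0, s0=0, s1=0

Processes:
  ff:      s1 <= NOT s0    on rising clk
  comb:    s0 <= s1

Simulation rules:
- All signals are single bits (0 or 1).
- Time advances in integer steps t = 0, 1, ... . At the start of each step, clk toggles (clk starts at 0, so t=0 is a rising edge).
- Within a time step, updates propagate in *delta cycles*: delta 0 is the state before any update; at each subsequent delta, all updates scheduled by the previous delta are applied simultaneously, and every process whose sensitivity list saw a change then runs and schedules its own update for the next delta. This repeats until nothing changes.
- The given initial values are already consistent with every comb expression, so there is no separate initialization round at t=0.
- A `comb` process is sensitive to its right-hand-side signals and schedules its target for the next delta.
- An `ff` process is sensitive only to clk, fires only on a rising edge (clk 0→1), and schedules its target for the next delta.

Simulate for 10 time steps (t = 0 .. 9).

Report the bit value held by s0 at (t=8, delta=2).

t0.Δ0 s0=0 s1=0 clk=0
t0.Δ1 s0=0 s1=0 clk=1
t0.Δ2 s0=0 s1=1 clk=1
t0.Δ3 s0=1 s1=1 clk=1
t1.Δ0 s0=1 s1=1 clk=1
t1.Δ1 s0=1 s1=1 clk=0
t2.Δ0 s0=1 s1=1 clk=0
t2.Δ1 s0=1 s1=1 clk=1
t2.Δ2 s0=1 s1=0 clk=1
t2.Δ3 s0=0 s1=0 clk=1
t3.Δ0 s0=0 s1=0 clk=1
t3.Δ1 s0=0 s1=0 clk=0
t4.Δ0 s0=0 s1=0 clk=0
t4.Δ1 s0=0 s1=0 clk=1
t4.Δ2 s0=0 s1=1 clk=1
t4.Δ3 s0=1 s1=1 clk=1
t5.Δ0 s0=1 s1=1 clk=1
t5.Δ1 s0=1 s1=1 clk=0
t6.Δ0 s0=1 s1=1 clk=0
t6.Δ1 s0=1 s1=1 clk=1
t6.Δ2 s0=1 s1=0 clk=1
t6.Δ3 s0=0 s1=0 clk=1
t7.Δ0 s0=0 s1=0 clk=1
t7.Δ1 s0=0 s1=0 clk=0
t8.Δ0 s0=0 s1=0 clk=0
t8.Δ1 s0=0 s1=0 clk=1
t8.Δ2 s0=0 s1=1 clk=1
t8.Δ3 s0=1 s1=1 clk=1
t9.Δ0 s0=1 s1=1 clk=1
t9.Δ1 s0=1 s1=1 clk=0

0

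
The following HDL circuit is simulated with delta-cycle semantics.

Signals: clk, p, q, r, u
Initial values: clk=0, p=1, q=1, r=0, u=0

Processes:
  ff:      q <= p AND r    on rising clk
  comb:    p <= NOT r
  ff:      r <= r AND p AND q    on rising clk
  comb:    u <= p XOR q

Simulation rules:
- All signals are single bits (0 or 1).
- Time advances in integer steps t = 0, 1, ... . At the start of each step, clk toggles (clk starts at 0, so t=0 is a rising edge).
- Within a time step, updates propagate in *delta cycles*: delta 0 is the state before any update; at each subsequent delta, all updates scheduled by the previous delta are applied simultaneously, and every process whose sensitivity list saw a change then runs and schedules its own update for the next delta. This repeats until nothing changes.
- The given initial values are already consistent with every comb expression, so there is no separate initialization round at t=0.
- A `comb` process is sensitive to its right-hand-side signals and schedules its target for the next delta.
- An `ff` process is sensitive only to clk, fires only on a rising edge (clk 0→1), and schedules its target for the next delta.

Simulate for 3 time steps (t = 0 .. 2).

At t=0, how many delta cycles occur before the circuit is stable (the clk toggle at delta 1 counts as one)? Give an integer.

3

[bits: u,r,q,clk,p]
t=0: Δ0=00101 Δ1=00111 Δ2=00011 Δ3=10011 | 3Δ
t=1: Δ0=10011 Δ1=10001 | 1Δ
t=2: Δ0=10001 Δ1=10011 | 1Δ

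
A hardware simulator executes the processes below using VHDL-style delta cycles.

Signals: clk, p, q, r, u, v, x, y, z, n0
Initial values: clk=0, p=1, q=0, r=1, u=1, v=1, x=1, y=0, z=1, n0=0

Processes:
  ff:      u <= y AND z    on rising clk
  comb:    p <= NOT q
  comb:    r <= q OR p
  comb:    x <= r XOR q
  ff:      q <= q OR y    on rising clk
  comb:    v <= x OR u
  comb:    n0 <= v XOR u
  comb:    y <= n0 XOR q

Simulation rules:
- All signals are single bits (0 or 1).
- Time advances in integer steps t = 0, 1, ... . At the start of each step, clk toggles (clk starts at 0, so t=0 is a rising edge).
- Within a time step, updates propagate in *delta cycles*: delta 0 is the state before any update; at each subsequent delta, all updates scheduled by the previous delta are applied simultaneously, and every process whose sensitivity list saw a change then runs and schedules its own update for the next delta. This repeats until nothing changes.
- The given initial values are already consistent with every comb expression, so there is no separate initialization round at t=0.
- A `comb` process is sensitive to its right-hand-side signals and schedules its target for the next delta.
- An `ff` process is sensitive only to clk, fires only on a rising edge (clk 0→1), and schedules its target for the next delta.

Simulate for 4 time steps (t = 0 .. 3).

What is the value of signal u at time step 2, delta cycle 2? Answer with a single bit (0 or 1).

1

t=0 Δ0: q=0 x=1 y=0 clk=0 p=1 r=1 v=1 u=1 z=1 n0=0
  Δ1: clk:0→1
  Δ2: u:1→0
  Δ3: n0:0→1
  Δ4: y:0→1
  (4Δ to stable)
t=1 Δ0: q=0 x=1 y=1 clk=1 p=1 r=1 v=1 u=0 z=1 n0=1
  Δ1: clk:1→0
  (1Δ to stable)
t=2 Δ0: q=0 x=1 y=1 clk=0 p=1 r=1 v=1 u=0 z=1 n0=1
  Δ1: clk:0→1
  Δ2: q:0→1, u:0→1
  Δ3: x:1→0, y:1→0, p:1→0, n0:1→0
  Δ4: y:0→1
  (4Δ to stable)
t=3 Δ0: q=1 x=0 y=1 clk=1 p=0 r=1 v=1 u=1 z=1 n0=0
  Δ1: clk:1→0
  (1Δ to stable)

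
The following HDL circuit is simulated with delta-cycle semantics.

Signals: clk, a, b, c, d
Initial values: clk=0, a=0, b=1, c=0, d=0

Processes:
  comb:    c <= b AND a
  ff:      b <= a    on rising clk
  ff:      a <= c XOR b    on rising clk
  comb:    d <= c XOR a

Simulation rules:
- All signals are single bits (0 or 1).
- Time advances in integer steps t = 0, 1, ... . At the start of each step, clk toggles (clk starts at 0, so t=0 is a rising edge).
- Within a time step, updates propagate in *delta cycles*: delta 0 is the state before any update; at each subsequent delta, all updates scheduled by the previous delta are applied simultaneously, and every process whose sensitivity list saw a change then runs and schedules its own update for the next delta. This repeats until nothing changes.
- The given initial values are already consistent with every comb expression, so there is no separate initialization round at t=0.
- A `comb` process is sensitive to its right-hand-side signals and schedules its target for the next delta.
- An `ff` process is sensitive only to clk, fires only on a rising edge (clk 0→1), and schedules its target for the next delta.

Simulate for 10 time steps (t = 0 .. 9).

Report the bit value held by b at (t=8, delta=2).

t0.Δ0 d=0 clk=0 b=1 c=0 a=0
t0.Δ1 d=0 clk=1 b=1 c=0 a=0
t0.Δ2 d=0 clk=1 b=0 c=0 a=1
t0.Δ3 d=1 clk=1 b=0 c=0 a=1
t1.Δ0 d=1 clk=1 b=0 c=0 a=1
t1.Δ1 d=1 clk=0 b=0 c=0 a=1
t2.Δ0 d=1 clk=0 b=0 c=0 a=1
t2.Δ1 d=1 clk=1 b=0 c=0 a=1
t2.Δ2 d=1 clk=1 b=1 c=0 a=0
t2.Δ3 d=0 clk=1 b=1 c=0 a=0
t3.Δ0 d=0 clk=1 b=1 c=0 a=0
t3.Δ1 d=0 clk=0 b=1 c=0 a=0
t4.Δ0 d=0 clk=0 b=1 c=0 a=0
t4.Δ1 d=0 clk=1 b=1 c=0 a=0
t4.Δ2 d=0 clk=1 b=0 c=0 a=1
t4.Δ3 d=1 clk=1 b=0 c=0 a=1
t5.Δ0 d=1 clk=1 b=0 c=0 a=1
t5.Δ1 d=1 clk=0 b=0 c=0 a=1
t6.Δ0 d=1 clk=0 b=0 c=0 a=1
t6.Δ1 d=1 clk=1 b=0 c=0 a=1
t6.Δ2 d=1 clk=1 b=1 c=0 a=0
t6.Δ3 d=0 clk=1 b=1 c=0 a=0
t7.Δ0 d=0 clk=1 b=1 c=0 a=0
t7.Δ1 d=0 clk=0 b=1 c=0 a=0
t8.Δ0 d=0 clk=0 b=1 c=0 a=0
t8.Δ1 d=0 clk=1 b=1 c=0 a=0
t8.Δ2 d=0 clk=1 b=0 c=0 a=1
t8.Δ3 d=1 clk=1 b=0 c=0 a=1
t9.Δ0 d=1 clk=1 b=0 c=0 a=1
t9.Δ1 d=1 clk=0 b=0 c=0 a=1

0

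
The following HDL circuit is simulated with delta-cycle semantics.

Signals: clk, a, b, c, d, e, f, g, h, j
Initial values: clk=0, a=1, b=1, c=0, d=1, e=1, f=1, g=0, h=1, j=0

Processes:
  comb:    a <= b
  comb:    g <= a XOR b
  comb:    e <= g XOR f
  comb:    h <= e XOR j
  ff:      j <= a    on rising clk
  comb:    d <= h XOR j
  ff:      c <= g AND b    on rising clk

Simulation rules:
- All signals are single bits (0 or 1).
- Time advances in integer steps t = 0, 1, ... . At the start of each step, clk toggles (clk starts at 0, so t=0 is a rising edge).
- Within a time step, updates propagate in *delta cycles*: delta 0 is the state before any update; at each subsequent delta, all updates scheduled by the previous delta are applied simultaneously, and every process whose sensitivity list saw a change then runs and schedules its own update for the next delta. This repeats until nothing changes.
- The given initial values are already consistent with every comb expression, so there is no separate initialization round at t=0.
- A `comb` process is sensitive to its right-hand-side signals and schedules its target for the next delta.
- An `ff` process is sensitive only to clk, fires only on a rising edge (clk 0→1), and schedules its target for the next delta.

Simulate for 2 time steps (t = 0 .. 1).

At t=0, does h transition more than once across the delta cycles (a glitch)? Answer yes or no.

no

[bits: f,b,e,a,d,h,g,c,clk,j]
t=0: Δ0=1111110000 Δ1=1111110010 Δ2=1111110011 Δ3=1111000011 Δ4=1111100011 | 4Δ
t=1: Δ0=1111100011 Δ1=1111100001 | 1Δ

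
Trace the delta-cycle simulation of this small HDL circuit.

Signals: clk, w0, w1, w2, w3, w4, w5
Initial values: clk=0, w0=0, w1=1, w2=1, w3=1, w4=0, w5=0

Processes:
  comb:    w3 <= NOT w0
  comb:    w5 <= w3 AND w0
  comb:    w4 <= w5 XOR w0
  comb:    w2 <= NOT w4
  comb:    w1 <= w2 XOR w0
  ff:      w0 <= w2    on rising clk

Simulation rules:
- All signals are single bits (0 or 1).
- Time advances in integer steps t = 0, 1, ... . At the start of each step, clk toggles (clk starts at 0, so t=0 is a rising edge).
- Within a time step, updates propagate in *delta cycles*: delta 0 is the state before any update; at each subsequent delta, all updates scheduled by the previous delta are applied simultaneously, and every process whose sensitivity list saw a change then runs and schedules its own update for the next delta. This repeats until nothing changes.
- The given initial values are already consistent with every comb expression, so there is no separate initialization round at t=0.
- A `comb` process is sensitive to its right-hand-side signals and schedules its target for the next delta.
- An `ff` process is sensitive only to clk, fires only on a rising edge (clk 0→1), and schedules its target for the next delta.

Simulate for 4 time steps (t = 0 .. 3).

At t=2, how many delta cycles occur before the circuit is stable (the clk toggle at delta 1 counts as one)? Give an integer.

5

[bits: w5,w4,clk,w0,w1,w2,w3]
t=0: Δ0=0000111 Δ1=0010111 Δ2=0011111 Δ3=1111010 Δ4=0011000 Δ5=0111110 Δ6=0111000 Δ7=0111100 | 7Δ
t=1: Δ0=0111100 Δ1=0101100 | 1Δ
t=2: Δ0=0101100 Δ1=0111100 Δ2=0110100 Δ3=0010001 Δ4=0010011 Δ5=0010111 | 5Δ
t=3: Δ0=0010111 Δ1=0000111 | 1Δ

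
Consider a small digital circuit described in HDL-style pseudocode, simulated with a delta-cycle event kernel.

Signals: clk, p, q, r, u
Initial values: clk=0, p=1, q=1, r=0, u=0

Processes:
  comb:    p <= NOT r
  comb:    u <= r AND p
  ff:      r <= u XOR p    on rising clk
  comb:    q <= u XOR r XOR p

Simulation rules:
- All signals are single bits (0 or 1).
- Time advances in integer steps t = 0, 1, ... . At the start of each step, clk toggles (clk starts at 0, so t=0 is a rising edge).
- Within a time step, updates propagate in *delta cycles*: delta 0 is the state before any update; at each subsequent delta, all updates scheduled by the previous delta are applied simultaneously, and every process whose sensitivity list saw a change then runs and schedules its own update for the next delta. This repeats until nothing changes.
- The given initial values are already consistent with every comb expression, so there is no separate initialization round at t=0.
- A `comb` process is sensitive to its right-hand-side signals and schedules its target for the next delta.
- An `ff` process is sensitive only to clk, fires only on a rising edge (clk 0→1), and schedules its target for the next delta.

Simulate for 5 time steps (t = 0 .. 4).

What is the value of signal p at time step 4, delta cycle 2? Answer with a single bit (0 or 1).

t=0 Δ0: clk=0 q=1 u=0 p=1 r=0
  Δ1: clk:0→1
  Δ2: r:0→1
  Δ3: q:1→0, u:0→1, p:1→0
  Δ4: u:1→0
  Δ5: q:0→1
  (5Δ to stable)
t=1 Δ0: clk=1 q=1 u=0 p=0 r=1
  Δ1: clk:1→0
  (1Δ to stable)
t=2 Δ0: clk=0 q=1 u=0 p=0 r=1
  Δ1: clk:0→1
  Δ2: r:1→0
  Δ3: q:1→0, p:0→1
  Δ4: q:0→1
  (4Δ to stable)
t=3 Δ0: clk=1 q=1 u=0 p=1 r=0
  Δ1: clk:1→0
  (1Δ to stable)
t=4 Δ0: clk=0 q=1 u=0 p=1 r=0
  Δ1: clk:0→1
  Δ2: r:0→1
  Δ3: q:1→0, u:0→1, p:1→0
  Δ4: u:1→0
  Δ5: q:0→1
  (5Δ to stable)

1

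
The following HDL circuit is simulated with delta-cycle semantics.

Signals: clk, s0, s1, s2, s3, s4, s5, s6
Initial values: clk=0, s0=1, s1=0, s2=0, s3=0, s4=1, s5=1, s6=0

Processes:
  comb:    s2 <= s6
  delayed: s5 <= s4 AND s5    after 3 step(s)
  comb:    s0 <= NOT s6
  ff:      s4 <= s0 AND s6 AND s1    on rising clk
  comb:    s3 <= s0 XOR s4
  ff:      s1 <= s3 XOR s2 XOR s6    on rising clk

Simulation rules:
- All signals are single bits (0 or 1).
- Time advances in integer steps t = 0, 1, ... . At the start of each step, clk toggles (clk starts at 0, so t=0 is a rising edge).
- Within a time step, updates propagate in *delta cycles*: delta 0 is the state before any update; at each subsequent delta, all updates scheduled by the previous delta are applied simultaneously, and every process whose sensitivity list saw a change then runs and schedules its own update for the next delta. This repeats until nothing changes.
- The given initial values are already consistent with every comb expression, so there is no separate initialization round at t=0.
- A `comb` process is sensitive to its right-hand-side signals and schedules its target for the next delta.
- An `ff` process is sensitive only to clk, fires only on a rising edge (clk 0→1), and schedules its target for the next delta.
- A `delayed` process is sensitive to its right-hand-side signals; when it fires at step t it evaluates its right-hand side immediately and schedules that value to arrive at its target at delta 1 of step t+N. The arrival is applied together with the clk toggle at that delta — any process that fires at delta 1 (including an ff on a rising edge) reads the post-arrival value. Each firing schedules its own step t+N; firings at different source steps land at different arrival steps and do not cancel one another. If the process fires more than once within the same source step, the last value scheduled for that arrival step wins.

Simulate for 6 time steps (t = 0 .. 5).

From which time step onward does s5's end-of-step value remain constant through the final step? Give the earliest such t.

[bits: s1,s3,s4,s6,clk,s2,s5,s0]
t=0: Δ0=00100011 Δ1=00101011 Δ2=00001011 Δ3=01001011 | 3Δ
t=1: Δ0=01001011 Δ1=01000011 | 1Δ
t=2: Δ0=01000011 Δ1=01001011 Δ2=11001011 | 2Δ
t=3: Δ0=11001011 Δ1=11000001 | 1Δ
t=4: Δ0=11000001 Δ1=11001001 | 1Δ
t=5: Δ0=11001001 Δ1=11000001 | 1Δ

3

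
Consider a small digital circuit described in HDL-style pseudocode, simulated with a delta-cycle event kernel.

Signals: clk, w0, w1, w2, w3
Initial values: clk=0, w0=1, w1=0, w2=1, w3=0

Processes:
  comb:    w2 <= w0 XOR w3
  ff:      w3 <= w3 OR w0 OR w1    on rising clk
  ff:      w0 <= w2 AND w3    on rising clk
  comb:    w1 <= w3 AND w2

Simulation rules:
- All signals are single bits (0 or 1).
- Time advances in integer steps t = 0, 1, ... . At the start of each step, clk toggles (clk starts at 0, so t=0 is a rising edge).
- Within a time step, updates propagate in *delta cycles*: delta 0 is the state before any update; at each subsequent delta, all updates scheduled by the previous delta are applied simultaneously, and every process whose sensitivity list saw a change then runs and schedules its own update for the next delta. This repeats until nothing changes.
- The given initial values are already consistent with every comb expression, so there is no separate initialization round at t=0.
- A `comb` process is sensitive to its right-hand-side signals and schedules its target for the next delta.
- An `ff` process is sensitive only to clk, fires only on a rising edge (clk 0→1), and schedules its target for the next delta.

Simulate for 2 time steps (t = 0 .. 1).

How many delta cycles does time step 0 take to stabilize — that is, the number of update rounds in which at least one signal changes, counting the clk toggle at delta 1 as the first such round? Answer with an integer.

3

t0.Δ0 w2=1 w1=0 clk=0 w0=1 w3=0
t0.Δ1 w2=1 w1=0 clk=1 w0=1 w3=0
t0.Δ2 w2=1 w1=0 clk=1 w0=0 w3=1
t0.Δ3 w2=1 w1=1 clk=1 w0=0 w3=1
t1.Δ0 w2=1 w1=1 clk=1 w0=0 w3=1
t1.Δ1 w2=1 w1=1 clk=0 w0=0 w3=1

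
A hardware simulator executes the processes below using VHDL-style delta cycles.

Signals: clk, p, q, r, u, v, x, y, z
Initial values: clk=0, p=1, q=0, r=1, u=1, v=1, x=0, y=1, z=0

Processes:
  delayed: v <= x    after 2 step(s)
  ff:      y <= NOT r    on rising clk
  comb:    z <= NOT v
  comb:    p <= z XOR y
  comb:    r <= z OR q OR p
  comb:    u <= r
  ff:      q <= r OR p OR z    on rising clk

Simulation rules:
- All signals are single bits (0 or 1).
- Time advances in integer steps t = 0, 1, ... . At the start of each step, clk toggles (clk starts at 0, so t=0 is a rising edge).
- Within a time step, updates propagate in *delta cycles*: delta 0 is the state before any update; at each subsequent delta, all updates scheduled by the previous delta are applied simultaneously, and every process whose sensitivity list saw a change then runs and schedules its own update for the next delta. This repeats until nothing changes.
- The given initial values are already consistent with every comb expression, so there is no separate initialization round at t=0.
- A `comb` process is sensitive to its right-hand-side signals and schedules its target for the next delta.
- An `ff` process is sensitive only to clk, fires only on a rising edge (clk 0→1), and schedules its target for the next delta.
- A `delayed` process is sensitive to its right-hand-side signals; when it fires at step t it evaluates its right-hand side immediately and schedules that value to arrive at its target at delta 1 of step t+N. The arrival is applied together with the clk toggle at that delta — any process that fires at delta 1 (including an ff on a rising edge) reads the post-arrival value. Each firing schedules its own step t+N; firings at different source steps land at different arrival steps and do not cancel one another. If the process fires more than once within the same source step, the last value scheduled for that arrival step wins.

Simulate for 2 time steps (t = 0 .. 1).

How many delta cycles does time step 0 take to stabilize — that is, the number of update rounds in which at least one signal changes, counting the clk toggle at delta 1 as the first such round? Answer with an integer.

t=0 Δ0: q=0 r=1 v=1 p=1 x=0 z=0 u=1 clk=0 y=1
  Δ1: clk:0→1
  Δ2: q:0→1, y:1→0
  Δ3: p:1→0
  (3Δ to stable)
t=1 Δ0: q=1 r=1 v=1 p=0 x=0 z=0 u=1 clk=1 y=0
  Δ1: clk:1→0
  (1Δ to stable)

3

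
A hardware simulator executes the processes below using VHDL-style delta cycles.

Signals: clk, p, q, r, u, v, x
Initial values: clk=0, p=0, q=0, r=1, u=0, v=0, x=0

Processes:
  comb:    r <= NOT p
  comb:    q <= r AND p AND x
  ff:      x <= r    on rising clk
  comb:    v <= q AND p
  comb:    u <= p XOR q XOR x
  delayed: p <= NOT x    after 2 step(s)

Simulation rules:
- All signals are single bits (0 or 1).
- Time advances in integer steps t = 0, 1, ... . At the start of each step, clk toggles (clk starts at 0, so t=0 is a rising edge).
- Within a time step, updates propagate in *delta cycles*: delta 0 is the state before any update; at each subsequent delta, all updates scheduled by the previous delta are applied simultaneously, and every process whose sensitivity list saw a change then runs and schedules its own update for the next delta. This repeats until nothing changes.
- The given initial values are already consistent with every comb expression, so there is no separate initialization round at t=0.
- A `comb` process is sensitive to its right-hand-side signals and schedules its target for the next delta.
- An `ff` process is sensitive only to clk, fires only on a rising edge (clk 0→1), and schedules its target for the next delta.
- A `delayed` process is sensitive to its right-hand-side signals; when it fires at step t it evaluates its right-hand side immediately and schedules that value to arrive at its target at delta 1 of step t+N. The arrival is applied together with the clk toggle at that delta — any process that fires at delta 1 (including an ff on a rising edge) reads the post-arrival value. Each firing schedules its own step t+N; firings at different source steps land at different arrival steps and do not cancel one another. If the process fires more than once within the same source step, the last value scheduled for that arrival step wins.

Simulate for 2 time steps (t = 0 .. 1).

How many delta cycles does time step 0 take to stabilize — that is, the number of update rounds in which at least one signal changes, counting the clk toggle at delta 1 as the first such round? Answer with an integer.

3

t0.Δ0 q=0 x=0 clk=0 r=1 v=0 u=0 p=0
t0.Δ1 q=0 x=0 clk=1 r=1 v=0 u=0 p=0
t0.Δ2 q=0 x=1 clk=1 r=1 v=0 u=0 p=0
t0.Δ3 q=0 x=1 clk=1 r=1 v=0 u=1 p=0
t1.Δ0 q=0 x=1 clk=1 r=1 v=0 u=1 p=0
t1.Δ1 q=0 x=1 clk=0 r=1 v=0 u=1 p=0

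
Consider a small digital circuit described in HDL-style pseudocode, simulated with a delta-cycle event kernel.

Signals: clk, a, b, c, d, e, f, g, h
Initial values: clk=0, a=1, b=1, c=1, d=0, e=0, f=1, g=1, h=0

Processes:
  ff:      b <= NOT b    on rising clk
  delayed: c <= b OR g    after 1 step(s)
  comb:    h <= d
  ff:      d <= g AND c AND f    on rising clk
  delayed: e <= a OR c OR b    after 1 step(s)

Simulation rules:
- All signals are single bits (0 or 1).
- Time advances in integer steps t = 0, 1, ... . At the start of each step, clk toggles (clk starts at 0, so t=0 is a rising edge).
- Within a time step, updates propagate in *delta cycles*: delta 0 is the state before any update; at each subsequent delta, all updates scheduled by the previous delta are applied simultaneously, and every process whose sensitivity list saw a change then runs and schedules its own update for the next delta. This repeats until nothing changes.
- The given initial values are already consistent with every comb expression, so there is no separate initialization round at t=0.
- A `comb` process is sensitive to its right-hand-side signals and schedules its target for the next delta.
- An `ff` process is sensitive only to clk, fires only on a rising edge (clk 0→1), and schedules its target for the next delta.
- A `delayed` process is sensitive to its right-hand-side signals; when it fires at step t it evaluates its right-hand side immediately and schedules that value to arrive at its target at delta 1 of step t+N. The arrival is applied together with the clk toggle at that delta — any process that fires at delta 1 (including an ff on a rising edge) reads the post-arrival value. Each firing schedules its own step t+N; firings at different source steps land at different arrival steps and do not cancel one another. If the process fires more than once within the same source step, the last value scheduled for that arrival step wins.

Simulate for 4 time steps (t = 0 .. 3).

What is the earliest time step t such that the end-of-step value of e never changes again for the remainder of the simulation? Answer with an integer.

1

t=0 Δ0: d=0 g=1 c=1 e=0 a=1 b=1 clk=0 h=0 f=1
  Δ1: clk:0→1
  Δ2: d:0→1, b:1→0
  Δ3: h:0→1
  (3Δ to stable)
t=1 Δ0: d=1 g=1 c=1 e=0 a=1 b=0 clk=1 h=1 f=1
  Δ1: e:0→1, clk:1→0
  (1Δ to stable)
t=2 Δ0: d=1 g=1 c=1 e=1 a=1 b=0 clk=0 h=1 f=1
  Δ1: clk:0→1
  Δ2: b:0→1
  (2Δ to stable)
t=3 Δ0: d=1 g=1 c=1 e=1 a=1 b=1 clk=1 h=1 f=1
  Δ1: clk:1→0
  (1Δ to stable)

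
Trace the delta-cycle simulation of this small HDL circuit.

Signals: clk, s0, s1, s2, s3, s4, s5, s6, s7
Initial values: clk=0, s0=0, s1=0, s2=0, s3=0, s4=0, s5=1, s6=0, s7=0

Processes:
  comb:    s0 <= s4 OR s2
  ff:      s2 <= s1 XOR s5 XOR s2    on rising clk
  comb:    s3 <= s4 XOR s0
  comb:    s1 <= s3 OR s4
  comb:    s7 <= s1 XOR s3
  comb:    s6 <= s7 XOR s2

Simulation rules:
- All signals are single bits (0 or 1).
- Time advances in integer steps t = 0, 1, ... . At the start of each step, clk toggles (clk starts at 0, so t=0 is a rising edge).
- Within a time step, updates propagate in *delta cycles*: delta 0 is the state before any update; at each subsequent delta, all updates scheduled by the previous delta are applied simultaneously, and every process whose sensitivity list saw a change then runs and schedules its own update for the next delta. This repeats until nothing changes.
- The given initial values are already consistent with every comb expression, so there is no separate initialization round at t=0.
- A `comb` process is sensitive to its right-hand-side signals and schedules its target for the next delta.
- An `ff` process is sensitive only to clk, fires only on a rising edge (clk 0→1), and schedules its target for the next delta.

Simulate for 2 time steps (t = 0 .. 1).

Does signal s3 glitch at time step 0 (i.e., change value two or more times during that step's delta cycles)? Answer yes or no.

t=0 Δ0: s2=0 clk=0 s0=0 s5=1 s7=0 s6=0 s4=0 s3=0 s1=0
  Δ1: clk:0→1
  Δ2: s2:0→1
  Δ3: s0:0→1, s6:0→1
  Δ4: s3:0→1
  Δ5: s7:0→1, s1:0→1
  Δ6: s7:1→0, s6:1→0
  Δ7: s6:0→1
  (7Δ to stable)
t=1 Δ0: s2=1 clk=1 s0=1 s5=1 s7=0 s6=1 s4=0 s3=1 s1=1
  Δ1: clk:1→0
  (1Δ to stable)

no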